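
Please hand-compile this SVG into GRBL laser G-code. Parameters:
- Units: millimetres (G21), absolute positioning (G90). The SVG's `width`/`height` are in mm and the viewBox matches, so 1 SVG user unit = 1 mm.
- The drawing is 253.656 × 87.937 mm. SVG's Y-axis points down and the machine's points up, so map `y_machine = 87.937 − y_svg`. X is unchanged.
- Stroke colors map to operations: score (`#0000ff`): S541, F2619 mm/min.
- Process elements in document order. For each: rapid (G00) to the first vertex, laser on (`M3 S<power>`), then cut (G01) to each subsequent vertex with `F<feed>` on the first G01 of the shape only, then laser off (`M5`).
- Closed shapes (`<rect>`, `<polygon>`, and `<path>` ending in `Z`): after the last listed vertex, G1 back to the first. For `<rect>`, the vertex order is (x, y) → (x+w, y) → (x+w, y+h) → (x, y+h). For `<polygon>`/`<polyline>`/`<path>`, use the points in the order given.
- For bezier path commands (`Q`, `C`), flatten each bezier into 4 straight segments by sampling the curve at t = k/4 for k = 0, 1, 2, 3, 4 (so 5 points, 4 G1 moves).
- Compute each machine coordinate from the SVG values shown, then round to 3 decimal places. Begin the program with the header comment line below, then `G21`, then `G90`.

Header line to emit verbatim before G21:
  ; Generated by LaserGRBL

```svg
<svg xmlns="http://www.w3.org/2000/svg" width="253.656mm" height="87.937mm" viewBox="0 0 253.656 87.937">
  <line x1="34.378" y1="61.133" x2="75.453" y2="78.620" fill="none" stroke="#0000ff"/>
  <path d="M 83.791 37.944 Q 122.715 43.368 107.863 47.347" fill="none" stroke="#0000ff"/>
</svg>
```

viewBox `0 0 253.656 87.937` with mm width/height → 1 unit = 1 mm. Flip: y_m = 87.937 − y_svg.

**Shape 1** — `<line>` line segment, stroke `#0000ff` → score (S541, F2619). Machine vertices: (34.378,26.804) → (75.453,9.317). Open path.

**Shape 2** — `<path>` quadratic bezier, stroke `#0000ff` → score (S541, F2619). Control points (SVG): P0=(83.791,37.944), P1=(122.715,43.368), P2=(107.863,47.347); sampled at t=k/4. Machine vertices: (83.791,49.993) → (99.892,47.371) → (109.271,44.930) → (111.928,42.670) → (107.863,40.590). Open path.

; Generated by LaserGRBL
G21
G90
G00 X34.378 Y26.804
M3 S541
G01 X75.453 Y9.317 F2619
M5
G00 X83.791 Y49.993
M3 S541
G01 X99.892 Y47.371 F2619
G01 X109.271 Y44.930
G01 X111.928 Y42.670
G01 X107.863 Y40.590
M5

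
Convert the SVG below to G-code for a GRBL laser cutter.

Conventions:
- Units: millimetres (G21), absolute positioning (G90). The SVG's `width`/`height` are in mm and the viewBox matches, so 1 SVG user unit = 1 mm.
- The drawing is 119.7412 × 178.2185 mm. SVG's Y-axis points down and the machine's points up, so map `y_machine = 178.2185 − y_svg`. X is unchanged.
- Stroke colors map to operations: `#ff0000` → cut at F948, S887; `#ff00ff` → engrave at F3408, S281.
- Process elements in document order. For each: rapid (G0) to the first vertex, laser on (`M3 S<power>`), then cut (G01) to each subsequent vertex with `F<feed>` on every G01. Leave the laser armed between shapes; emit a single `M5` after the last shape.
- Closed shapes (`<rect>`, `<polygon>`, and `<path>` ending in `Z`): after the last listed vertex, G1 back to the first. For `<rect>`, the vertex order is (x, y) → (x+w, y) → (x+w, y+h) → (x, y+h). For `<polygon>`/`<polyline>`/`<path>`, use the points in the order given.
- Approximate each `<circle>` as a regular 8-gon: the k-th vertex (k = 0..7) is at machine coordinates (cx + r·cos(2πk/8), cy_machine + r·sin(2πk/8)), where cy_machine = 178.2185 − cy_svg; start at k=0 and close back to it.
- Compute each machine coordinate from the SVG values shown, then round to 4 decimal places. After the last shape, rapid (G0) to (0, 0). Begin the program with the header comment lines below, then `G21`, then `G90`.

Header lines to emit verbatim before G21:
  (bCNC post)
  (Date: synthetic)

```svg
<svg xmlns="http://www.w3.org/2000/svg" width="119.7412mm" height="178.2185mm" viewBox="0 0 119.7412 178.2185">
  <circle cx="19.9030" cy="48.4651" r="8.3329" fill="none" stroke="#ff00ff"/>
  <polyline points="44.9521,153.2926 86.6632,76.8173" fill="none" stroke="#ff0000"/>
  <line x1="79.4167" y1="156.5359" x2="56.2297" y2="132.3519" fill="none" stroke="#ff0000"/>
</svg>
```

(bCNC post)
(Date: synthetic)
G21
G90
G0 X28.2359 Y129.7534
M3 S281
G01 X25.7953 Y135.6457 F3408
G01 X19.9030 Y138.0863 F3408
G01 X14.0107 Y135.6457 F3408
G01 X11.5701 Y129.7534 F3408
G01 X14.0107 Y123.8611 F3408
G01 X19.9030 Y121.4205 F3408
G01 X25.7953 Y123.8611 F3408
G01 X28.2359 Y129.7534 F3408
G0 X44.9521 Y24.9259
M3 S887
G01 X86.6632 Y101.4012 F948
G0 X79.4167 Y21.6826
M3 S887
G01 X56.2297 Y45.8666 F948
M5
G0 X0.0000 Y0.0000

Since the viewBox matches the mm dimensions, user units are millimetres directly. The only transform is the Y-flip y_m = 178.2185 − y_svg.

Shape 1 is a circle drawn with `<circle>`. Its stroke #ff00ff means engrave at S281, F3408. After flipping Y the toolpath is (28.2359,129.7534) → (25.7953,135.6457) → (19.9030,138.0863) → (14.0107,135.6457) → (11.5701,129.7534) → (14.0107,123.8611) → (19.9030,121.4205) → (25.7953,123.8611) → (28.2359,129.7534), returning to the start.

Shape 2 is a line segment drawn with `<polyline>`. Its stroke #ff0000 means cut at S887, F948. After flipping Y the toolpath is (44.9521,24.9259) → (86.6632,101.4012).

Shape 3 is a line segment drawn with `<line>`. Its stroke #ff0000 means cut at S887, F948. After flipping Y the toolpath is (79.4167,21.6826) → (56.2297,45.8666).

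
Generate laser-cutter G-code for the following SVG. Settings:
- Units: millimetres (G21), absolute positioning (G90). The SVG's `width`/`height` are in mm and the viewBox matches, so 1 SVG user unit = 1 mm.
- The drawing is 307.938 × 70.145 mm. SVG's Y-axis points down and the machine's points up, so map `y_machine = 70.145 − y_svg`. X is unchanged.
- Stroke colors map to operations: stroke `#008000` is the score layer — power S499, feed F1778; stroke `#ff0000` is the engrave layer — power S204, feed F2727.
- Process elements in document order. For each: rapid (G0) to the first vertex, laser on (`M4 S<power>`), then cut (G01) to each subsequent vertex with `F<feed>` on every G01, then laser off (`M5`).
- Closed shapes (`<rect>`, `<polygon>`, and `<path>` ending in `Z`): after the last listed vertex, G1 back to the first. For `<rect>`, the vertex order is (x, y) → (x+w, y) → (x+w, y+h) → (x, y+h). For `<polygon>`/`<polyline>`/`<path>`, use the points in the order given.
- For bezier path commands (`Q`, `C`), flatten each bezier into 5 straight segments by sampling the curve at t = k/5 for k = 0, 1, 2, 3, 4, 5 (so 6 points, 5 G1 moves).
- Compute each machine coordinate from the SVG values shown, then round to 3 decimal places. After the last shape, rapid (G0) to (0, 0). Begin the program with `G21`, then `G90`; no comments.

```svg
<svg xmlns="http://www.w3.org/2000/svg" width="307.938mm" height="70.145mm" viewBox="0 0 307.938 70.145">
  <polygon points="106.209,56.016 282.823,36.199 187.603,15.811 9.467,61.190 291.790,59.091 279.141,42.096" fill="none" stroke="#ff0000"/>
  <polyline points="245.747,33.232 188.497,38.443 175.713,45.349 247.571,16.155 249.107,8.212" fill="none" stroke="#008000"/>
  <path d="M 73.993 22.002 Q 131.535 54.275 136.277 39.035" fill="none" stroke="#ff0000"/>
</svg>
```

viewBox `0 0 307.938 70.145` with mm width/height → 1 unit = 1 mm. Flip: y_m = 70.145 − y_svg.

**Shape 1** — `<polygon>` closed polygon, stroke `#ff0000` → engrave (S204, F2727). Machine vertices: (106.209,14.129) → (282.823,33.946) → (187.603,54.334) → (9.467,8.955) → (291.790,11.054) → (279.141,28.049) → (106.209,14.129). Closed: final G1 returns to the first vertex.

**Shape 2** — `<polyline>` open polyline, stroke `#008000` → score (S499, F1778). Machine vertices: (245.747,36.913) → (188.497,31.702) → (175.713,24.796) → (247.571,53.990) → (249.107,61.933). Open path.

**Shape 3** — `<path>` quadratic bezier, stroke `#ff0000` → engrave (S204, F2727). Control points (SVG): P0=(73.993,22.002), P1=(131.535,54.275), P2=(136.277,39.035); sampled at t=k/5. Machine vertices: (73.993,48.143) → (94.898,37.134) → (111.579,29.927) → (124.035,26.520) → (132.268,26.915) → (136.277,31.110). Open path.

G21
G90
G0 X106.209 Y14.129
M4 S204
G01 X282.823 Y33.946 F2727
G01 X187.603 Y54.334 F2727
G01 X9.467 Y8.955 F2727
G01 X291.790 Y11.054 F2727
G01 X279.141 Y28.049 F2727
G01 X106.209 Y14.129 F2727
M5
G0 X245.747 Y36.913
M4 S499
G01 X188.497 Y31.702 F1778
G01 X175.713 Y24.796 F1778
G01 X247.571 Y53.990 F1778
G01 X249.107 Y61.933 F1778
M5
G0 X73.993 Y48.143
M4 S204
G01 X94.898 Y37.134 F2727
G01 X111.579 Y29.927 F2727
G01 X124.035 Y26.520 F2727
G01 X132.268 Y26.915 F2727
G01 X136.277 Y31.110 F2727
M5
G0 X0.000 Y0.000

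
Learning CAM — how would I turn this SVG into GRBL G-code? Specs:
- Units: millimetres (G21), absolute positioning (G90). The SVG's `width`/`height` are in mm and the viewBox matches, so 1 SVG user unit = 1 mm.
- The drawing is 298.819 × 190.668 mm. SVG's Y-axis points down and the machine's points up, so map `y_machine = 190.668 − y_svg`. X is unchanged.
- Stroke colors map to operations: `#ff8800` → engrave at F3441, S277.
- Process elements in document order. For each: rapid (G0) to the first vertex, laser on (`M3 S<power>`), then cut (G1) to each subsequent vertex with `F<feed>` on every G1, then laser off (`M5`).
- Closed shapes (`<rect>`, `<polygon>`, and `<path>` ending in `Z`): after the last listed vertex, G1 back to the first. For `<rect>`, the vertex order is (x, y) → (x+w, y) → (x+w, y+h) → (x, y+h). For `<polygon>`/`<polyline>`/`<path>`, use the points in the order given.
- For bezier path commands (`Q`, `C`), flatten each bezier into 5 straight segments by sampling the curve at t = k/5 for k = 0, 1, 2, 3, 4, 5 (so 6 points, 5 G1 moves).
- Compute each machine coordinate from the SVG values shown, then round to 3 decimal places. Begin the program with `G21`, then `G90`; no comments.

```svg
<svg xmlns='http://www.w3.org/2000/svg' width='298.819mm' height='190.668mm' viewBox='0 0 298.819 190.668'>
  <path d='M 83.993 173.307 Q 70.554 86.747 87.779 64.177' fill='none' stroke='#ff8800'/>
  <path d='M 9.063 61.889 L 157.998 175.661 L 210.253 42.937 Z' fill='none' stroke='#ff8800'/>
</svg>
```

G21
G90
G0 X83.993 Y17.361
M3 S277
G1 X79.844 Y49.425 F3441
G1 X78.148 Y76.371 F3441
G1 X78.905 Y98.197 F3441
G1 X82.116 Y114.903 F3441
G1 X87.779 Y126.491 F3441
M5
G0 X9.063 Y128.779
M3 S277
G1 X157.998 Y15.007 F3441
G1 X210.253 Y147.731 F3441
G1 X9.063 Y128.779 F3441
M5

1 u = 1 mm; y_m = 190.668 − y.

[1] `<path>` quadratic bezier, #ff8800→engrave S277 F3441: (83.993,17.361) → (79.844,49.425) → (78.148,76.371) → (78.905,98.197) → (82.116,114.903) → (87.779,126.491)

[2] `<path>` closed polygon, #ff8800→engrave S277 F3441: (9.063,128.779) → (157.998,15.007) → (210.253,147.731) → (9.063,128.779) (closed)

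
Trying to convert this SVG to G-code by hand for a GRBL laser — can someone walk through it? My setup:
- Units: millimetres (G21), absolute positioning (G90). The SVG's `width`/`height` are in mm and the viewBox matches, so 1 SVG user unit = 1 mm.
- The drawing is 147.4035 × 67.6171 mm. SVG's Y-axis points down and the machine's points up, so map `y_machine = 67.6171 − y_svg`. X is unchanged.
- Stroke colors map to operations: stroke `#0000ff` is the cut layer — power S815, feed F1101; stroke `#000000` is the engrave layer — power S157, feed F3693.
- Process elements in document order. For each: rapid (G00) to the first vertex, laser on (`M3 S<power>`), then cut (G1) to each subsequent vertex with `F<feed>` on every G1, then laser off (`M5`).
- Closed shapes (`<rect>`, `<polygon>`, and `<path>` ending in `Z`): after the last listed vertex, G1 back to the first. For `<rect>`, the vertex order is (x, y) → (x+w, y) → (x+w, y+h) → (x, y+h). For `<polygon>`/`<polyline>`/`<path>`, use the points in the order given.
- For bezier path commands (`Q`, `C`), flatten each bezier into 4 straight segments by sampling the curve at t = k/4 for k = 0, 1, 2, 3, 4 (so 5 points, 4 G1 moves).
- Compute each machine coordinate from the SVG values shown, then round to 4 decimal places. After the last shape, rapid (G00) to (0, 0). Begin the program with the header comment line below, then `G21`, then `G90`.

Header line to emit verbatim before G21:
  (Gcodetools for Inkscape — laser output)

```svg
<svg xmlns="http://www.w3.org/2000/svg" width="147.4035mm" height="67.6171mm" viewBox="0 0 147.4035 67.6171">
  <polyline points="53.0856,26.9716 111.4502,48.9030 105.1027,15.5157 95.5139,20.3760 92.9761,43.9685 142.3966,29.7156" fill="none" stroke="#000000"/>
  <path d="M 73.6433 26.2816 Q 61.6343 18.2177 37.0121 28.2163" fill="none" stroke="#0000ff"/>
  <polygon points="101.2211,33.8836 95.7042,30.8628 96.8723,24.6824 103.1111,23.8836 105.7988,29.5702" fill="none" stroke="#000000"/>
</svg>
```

1 u = 1 mm; y_m = 67.6171 − y.

[1] `<polyline>` open polyline, #000000→engrave S157 F3693: (53.0856,40.6455) → (111.4502,18.7141) → (105.1027,52.1014) → (95.5139,47.2411) → (92.9761,23.6486) → (142.3966,37.9015)

[2] `<path>` quadratic bezier, #0000ff→cut S815 F1101: (73.6433,41.3355) → (66.8505,44.2385) → (58.4810,44.8838) → (48.5349,43.2712) → (37.0121,39.4008)

[3] `<polygon>` regular polygon, #000000→engrave S157 F3693: (101.2211,33.7335) → (95.7042,36.7543) → (96.8723,42.9347) → (103.1111,43.7335) → (105.7988,38.0469) → (101.2211,33.7335) (closed)

(Gcodetools for Inkscape — laser output)
G21
G90
G00 X53.0856 Y40.6455
M3 S157
G1 X111.4502 Y18.7141 F3693
G1 X105.1027 Y52.1014 F3693
G1 X95.5139 Y47.2411 F3693
G1 X92.9761 Y23.6486 F3693
G1 X142.3966 Y37.9015 F3693
M5
G00 X73.6433 Y41.3355
M3 S815
G1 X66.8505 Y44.2385 F1101
G1 X58.4810 Y44.8838 F1101
G1 X48.5349 Y43.2712 F1101
G1 X37.0121 Y39.4008 F1101
M5
G00 X101.2211 Y33.7335
M3 S157
G1 X95.7042 Y36.7543 F3693
G1 X96.8723 Y42.9347 F3693
G1 X103.1111 Y43.7335 F3693
G1 X105.7988 Y38.0469 F3693
G1 X101.2211 Y33.7335 F3693
M5
G00 X0.0000 Y0.0000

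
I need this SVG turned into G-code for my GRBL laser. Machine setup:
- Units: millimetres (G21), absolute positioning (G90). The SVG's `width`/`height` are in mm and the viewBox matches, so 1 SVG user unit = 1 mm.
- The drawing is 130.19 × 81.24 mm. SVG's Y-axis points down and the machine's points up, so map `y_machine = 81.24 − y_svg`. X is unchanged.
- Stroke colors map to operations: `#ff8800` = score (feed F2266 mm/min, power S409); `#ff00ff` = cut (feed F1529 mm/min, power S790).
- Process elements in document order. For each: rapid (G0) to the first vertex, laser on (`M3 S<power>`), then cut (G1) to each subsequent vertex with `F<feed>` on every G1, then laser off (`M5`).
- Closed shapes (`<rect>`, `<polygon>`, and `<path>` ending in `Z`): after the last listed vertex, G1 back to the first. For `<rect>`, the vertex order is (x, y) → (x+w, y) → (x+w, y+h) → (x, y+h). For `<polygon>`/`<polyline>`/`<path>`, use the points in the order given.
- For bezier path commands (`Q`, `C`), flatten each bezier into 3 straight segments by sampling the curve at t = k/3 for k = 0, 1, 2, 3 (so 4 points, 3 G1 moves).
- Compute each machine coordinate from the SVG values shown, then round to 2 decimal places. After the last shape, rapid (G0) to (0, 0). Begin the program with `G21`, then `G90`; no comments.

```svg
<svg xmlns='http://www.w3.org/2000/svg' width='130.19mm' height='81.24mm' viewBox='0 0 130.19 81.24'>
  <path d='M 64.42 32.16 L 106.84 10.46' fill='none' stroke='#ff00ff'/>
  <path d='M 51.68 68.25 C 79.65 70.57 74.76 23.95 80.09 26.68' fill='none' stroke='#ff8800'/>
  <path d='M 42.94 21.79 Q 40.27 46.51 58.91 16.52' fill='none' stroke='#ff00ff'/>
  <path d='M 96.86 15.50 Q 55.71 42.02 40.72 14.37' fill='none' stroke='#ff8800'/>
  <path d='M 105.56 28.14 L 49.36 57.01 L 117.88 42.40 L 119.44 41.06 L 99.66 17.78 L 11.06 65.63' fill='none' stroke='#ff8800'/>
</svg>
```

G21
G90
G0 X64.42 Y49.08
M3 S790
G1 X106.84 Y70.78 F1529
M5
G0 X51.68 Y12.99
M3 S409
G1 X70.29 Y23.34 F2266
G1 X76.57 Y44.48 F2266
G1 X80.09 Y54.56 F2266
M5
G0 X42.94 Y59.45
M3 S790
G1 X43.53 Y49.05 F1529
G1 X48.85 Y50.81 F1529
G1 X58.91 Y64.72 F1529
M5
G0 X96.86 Y65.74
M3 S409
G1 X72.33 Y54.08 F2266
G1 X53.62 Y54.46 F2266
G1 X40.72 Y66.87 F2266
M5
G0 X105.56 Y53.10
M3 S409
G1 X49.36 Y24.23 F2266
G1 X117.88 Y38.84 F2266
G1 X119.44 Y40.18 F2266
G1 X99.66 Y63.46 F2266
G1 X11.06 Y15.61 F2266
M5
G0 X0.00 Y0.00

Since the viewBox matches the mm dimensions, user units are millimetres directly. The only transform is the Y-flip y_m = 81.24 − y_svg.

Shape 1 is a line segment drawn with `<path>`. Its stroke #ff00ff means cut at S790, F1529. After flipping Y the toolpath is (64.42,49.08) → (106.84,70.78).

Shape 2 is a cubic bezier drawn with `<path>`. Its stroke #ff8800 means score at S409, F2266. After flipping Y the toolpath is (51.68,12.99) → (70.29,23.34) → (76.57,44.48) → (80.09,54.56).

Shape 3 is a quadratic bezier drawn with `<path>`. Its stroke #ff00ff means cut at S790, F1529. After flipping Y the toolpath is (42.94,59.45) → (43.53,49.05) → (48.85,50.81) → (58.91,64.72).

Shape 4 is a quadratic bezier drawn with `<path>`. Its stroke #ff8800 means score at S409, F2266. After flipping Y the toolpath is (96.86,65.74) → (72.33,54.08) → (53.62,54.46) → (40.72,66.87).

Shape 5 is a open polyline drawn with `<path>`. Its stroke #ff8800 means score at S409, F2266. After flipping Y the toolpath is (105.56,53.10) → (49.36,24.23) → (117.88,38.84) → (119.44,40.18) → (99.66,63.46) → (11.06,15.61).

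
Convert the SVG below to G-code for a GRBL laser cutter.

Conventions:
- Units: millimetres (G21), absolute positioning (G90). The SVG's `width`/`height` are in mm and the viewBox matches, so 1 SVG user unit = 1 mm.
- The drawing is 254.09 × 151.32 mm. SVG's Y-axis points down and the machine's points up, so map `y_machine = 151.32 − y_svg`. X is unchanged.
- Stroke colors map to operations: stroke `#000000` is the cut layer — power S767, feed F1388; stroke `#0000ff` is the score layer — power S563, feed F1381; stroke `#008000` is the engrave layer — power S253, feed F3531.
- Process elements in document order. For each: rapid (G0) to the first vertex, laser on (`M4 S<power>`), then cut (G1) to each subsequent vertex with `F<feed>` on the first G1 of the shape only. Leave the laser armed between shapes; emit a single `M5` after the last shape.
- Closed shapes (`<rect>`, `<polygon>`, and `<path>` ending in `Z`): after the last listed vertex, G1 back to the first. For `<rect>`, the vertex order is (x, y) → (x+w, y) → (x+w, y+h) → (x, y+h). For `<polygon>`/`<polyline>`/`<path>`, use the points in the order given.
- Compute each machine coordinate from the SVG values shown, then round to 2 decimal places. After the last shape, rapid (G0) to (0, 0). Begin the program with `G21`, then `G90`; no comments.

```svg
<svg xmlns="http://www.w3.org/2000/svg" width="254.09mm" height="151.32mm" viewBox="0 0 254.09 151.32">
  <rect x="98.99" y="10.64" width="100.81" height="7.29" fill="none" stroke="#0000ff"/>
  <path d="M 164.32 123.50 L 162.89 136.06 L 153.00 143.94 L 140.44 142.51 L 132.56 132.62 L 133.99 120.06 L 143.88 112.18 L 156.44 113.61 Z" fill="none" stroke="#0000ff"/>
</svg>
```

Since the viewBox matches the mm dimensions, user units are millimetres directly. The only transform is the Y-flip y_m = 151.32 − y_svg.

Shape 1 is a rectangle drawn with `<rect>`. Its stroke #0000ff means score at S563, F1381. After flipping Y the toolpath is (98.99,140.68) → (199.80,140.68) → (199.80,133.39) → (98.99,133.39) → (98.99,140.68), returning to the start.

Shape 2 is a regular polygon drawn with `<path>`. Its stroke #0000ff means score at S563, F1381. After flipping Y the toolpath is (164.32,27.82) → (162.89,15.26) → (153.00,7.38) → (140.44,8.81) → (132.56,18.70) → (133.99,31.26) → (143.88,39.14) → (156.44,37.71) → (164.32,27.82), returning to the start.

G21
G90
G0 X98.99 Y140.68
M4 S563
G1 X199.80 Y140.68 F1381
G1 X199.80 Y133.39
G1 X98.99 Y133.39
G1 X98.99 Y140.68
G0 X164.32 Y27.82
M4 S563
G1 X162.89 Y15.26 F1381
G1 X153.00 Y7.38
G1 X140.44 Y8.81
G1 X132.56 Y18.70
G1 X133.99 Y31.26
G1 X143.88 Y39.14
G1 X156.44 Y37.71
G1 X164.32 Y27.82
M5
G0 X0.00 Y0.00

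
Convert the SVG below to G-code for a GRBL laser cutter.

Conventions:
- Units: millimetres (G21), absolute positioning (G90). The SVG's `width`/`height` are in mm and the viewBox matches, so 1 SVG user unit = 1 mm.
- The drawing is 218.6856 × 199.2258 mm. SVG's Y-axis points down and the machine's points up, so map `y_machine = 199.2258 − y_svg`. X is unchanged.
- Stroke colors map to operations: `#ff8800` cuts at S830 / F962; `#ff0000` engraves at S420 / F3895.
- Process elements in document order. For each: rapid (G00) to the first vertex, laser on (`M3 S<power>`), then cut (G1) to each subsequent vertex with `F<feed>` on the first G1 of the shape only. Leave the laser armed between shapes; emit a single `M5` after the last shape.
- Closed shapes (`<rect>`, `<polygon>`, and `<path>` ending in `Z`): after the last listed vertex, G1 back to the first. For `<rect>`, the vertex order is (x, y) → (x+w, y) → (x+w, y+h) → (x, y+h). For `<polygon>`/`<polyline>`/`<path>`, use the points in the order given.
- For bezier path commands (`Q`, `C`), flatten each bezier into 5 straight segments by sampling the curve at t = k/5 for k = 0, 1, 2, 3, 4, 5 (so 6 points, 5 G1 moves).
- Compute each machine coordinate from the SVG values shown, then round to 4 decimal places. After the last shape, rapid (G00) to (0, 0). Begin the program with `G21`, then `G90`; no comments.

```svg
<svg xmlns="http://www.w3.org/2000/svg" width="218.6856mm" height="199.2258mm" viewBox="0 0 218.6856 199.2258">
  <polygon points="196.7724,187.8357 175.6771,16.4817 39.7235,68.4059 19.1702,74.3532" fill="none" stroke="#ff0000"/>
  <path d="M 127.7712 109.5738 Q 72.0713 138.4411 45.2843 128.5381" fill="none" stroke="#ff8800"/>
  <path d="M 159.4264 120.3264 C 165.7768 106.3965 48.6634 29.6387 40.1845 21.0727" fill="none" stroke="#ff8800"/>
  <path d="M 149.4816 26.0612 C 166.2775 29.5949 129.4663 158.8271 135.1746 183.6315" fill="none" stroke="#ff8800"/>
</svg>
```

G21
G90
G00 X196.7724 Y11.3901
M3 S420
G1 X175.6771 Y182.7441 F3895
G1 X39.7235 Y130.8199
G1 X19.1702 Y124.8726
G1 X196.7724 Y11.3901
G00 X127.7712 Y89.6520
M3 S830
G1 X106.6478 Y79.6559 F962
G1 X87.8373 Y72.7614
G1 X71.3400 Y68.9685
G1 X57.1556 Y68.2773
G1 X45.2843 Y70.6877
G00 X159.4264 Y78.8994
M3 S830
G1 X150.2778 Y93.7485 F962
G1 X122.6385 Y117.3874
G1 X87.6494 Y143.5271
G1 X56.4512 Y165.8786
G1 X40.1845 Y178.1531
G00 X149.4816 Y173.1646
M3 S830
G1 X153.8953 Y157.8016 F962
G1 X150.0574 Y123.3170
G1 X142.5819 Y80.7568
G1 X136.0829 Y41.1673
G1 X135.1746 Y15.5943
M5
G00 X0.0000 Y0.0000

1 u = 1 mm; y_m = 199.2258 − y.

[1] `<polygon>` closed polygon, #ff0000→engrave S420 F3895: (196.7724,11.3901) → (175.6771,182.7441) → (39.7235,130.8199) → (19.1702,124.8726) → (196.7724,11.3901) (closed)

[2] `<path>` quadratic bezier, #ff8800→cut S830 F962: (127.7712,89.6520) → (106.6478,79.6559) → (87.8373,72.7614) → (71.3400,68.9685) → (57.1556,68.2773) → (45.2843,70.6877)

[3] `<path>` cubic bezier, #ff8800→cut S830 F962: (159.4264,78.8994) → (150.2778,93.7485) → (122.6385,117.3874) → (87.6494,143.5271) → (56.4512,165.8786) → (40.1845,178.1531)

[4] `<path>` cubic bezier, #ff8800→cut S830 F962: (149.4816,173.1646) → (153.8953,157.8016) → (150.0574,123.3170) → (142.5819,80.7568) → (136.0829,41.1673) → (135.1746,15.5943)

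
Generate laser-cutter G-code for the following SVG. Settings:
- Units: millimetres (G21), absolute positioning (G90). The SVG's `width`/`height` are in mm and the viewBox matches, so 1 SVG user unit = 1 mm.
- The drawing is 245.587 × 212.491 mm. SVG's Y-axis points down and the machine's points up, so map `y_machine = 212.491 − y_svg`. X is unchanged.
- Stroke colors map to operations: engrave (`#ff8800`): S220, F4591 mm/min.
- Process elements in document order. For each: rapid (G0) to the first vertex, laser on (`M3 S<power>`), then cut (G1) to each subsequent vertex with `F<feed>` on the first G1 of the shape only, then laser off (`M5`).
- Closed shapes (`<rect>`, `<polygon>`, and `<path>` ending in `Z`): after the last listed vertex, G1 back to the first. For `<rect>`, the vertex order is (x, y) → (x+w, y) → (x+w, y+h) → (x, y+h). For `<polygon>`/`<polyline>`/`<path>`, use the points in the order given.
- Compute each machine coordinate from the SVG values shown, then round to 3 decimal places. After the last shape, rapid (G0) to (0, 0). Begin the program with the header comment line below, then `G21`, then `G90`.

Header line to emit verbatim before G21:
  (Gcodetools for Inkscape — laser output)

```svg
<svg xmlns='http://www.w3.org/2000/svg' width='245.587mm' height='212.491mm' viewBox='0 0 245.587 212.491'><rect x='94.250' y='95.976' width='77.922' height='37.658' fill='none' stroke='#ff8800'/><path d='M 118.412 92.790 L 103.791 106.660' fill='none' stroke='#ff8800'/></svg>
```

Since the viewBox matches the mm dimensions, user units are millimetres directly. The only transform is the Y-flip y_m = 212.491 − y_svg.

Shape 1 is a rectangle drawn with `<rect>`. Its stroke #ff8800 means engrave at S220, F4591. After flipping Y the toolpath is (94.250,116.515) → (172.172,116.515) → (172.172,78.857) → (94.250,78.857) → (94.250,116.515), returning to the start.

Shape 2 is a line segment drawn with `<path>`. Its stroke #ff8800 means engrave at S220, F4591. After flipping Y the toolpath is (118.412,119.701) → (103.791,105.831).

(Gcodetools for Inkscape — laser output)
G21
G90
G0 X94.250 Y116.515
M3 S220
G1 X172.172 Y116.515 F4591
G1 X172.172 Y78.857
G1 X94.250 Y78.857
G1 X94.250 Y116.515
M5
G0 X118.412 Y119.701
M3 S220
G1 X103.791 Y105.831 F4591
M5
G0 X0.000 Y0.000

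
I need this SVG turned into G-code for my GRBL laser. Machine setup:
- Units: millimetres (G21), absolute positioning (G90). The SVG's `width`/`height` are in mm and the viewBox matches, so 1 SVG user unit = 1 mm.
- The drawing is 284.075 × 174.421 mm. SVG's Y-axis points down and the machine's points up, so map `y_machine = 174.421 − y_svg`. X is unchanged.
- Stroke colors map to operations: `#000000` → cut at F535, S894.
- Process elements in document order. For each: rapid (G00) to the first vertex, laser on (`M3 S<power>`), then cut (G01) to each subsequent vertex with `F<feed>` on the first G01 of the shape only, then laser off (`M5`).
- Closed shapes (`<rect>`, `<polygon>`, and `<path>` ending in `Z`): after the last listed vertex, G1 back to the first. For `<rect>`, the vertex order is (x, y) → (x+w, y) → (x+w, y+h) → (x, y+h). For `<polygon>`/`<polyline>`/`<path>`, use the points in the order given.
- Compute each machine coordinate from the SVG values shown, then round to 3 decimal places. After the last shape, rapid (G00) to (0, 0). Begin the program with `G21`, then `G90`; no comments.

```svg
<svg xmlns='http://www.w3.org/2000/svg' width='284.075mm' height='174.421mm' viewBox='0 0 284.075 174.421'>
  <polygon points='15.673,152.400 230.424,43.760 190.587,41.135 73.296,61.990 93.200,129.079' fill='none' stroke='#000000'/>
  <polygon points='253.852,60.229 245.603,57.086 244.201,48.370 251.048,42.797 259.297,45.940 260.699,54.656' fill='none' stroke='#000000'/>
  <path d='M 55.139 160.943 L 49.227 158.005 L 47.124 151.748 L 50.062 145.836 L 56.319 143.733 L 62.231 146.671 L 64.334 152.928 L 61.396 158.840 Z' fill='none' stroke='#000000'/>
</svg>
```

Since the viewBox matches the mm dimensions, user units are millimetres directly. The only transform is the Y-flip y_m = 174.421 − y_svg.

Shape 1 is a closed polygon drawn with `<polygon>`. Its stroke #000000 means cut at S894, F535. After flipping Y the toolpath is (15.673,22.021) → (230.424,130.661) → (190.587,133.286) → (73.296,112.431) → (93.200,45.342) → (15.673,22.021), returning to the start.

Shape 2 is a regular polygon drawn with `<polygon>`. Its stroke #000000 means cut at S894, F535. After flipping Y the toolpath is (253.852,114.192) → (245.603,117.335) → (244.201,126.051) → (251.048,131.624) → (259.297,128.481) → (260.699,119.765) → (253.852,114.192), returning to the start.

Shape 3 is a regular polygon drawn with `<path>`. Its stroke #000000 means cut at S894, F535. After flipping Y the toolpath is (55.139,13.478) → (49.227,16.416) → (47.124,22.673) → (50.062,28.585) → (56.319,30.688) → (62.231,27.750) → (64.334,21.493) → (61.396,15.581) → (55.139,13.478), returning to the start.

G21
G90
G00 X15.673 Y22.021
M3 S894
G01 X230.424 Y130.661 F535
G01 X190.587 Y133.286
G01 X73.296 Y112.431
G01 X93.200 Y45.342
G01 X15.673 Y22.021
M5
G00 X253.852 Y114.192
M3 S894
G01 X245.603 Y117.335 F535
G01 X244.201 Y126.051
G01 X251.048 Y131.624
G01 X259.297 Y128.481
G01 X260.699 Y119.765
G01 X253.852 Y114.192
M5
G00 X55.139 Y13.478
M3 S894
G01 X49.227 Y16.416 F535
G01 X47.124 Y22.673
G01 X50.062 Y28.585
G01 X56.319 Y30.688
G01 X62.231 Y27.750
G01 X64.334 Y21.493
G01 X61.396 Y15.581
G01 X55.139 Y13.478
M5
G00 X0.000 Y0.000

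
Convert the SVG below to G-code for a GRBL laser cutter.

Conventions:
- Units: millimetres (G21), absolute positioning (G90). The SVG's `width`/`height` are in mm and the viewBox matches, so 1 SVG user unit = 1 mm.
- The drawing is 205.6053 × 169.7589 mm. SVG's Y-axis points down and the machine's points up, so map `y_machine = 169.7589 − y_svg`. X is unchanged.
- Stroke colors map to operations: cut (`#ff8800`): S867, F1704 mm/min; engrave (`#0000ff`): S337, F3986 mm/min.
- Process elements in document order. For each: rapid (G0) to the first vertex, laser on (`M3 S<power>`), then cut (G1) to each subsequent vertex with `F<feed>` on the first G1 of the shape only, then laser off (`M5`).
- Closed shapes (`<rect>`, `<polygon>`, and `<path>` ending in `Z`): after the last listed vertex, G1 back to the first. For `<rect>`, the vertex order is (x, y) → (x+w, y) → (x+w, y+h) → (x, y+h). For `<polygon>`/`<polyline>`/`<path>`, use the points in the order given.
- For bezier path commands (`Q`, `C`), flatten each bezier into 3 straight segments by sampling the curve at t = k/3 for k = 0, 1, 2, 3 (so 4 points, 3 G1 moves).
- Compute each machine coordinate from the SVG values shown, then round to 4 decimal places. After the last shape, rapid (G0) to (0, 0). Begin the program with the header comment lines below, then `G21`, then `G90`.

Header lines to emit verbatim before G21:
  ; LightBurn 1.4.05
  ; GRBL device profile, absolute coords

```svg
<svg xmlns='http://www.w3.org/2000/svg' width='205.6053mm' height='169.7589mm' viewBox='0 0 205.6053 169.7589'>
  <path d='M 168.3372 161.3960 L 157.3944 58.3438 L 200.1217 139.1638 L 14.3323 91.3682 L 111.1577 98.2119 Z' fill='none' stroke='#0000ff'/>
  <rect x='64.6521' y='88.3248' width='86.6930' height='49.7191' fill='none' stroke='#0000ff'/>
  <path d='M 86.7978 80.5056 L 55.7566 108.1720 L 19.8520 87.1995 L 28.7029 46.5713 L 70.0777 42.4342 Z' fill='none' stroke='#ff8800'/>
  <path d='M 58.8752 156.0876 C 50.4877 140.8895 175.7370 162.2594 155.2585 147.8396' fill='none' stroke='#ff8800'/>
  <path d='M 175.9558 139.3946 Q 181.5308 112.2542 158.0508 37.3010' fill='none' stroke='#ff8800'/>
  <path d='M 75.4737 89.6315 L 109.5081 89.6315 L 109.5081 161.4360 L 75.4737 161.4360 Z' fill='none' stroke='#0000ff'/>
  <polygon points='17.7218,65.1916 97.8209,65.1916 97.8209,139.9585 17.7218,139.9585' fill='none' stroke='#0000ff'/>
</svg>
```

Since the viewBox matches the mm dimensions, user units are millimetres directly. The only transform is the Y-flip y_m = 169.7589 − y_svg.

Shape 1 is a closed polygon drawn with `<path>`. Its stroke #0000ff means engrave at S337, F3986. After flipping Y the toolpath is (168.3372,8.3629) → (157.3944,111.4151) → (200.1217,30.5951) → (14.3323,78.3907) → (111.1577,71.5470) → (168.3372,8.3629), returning to the start.

Shape 2 is a rectangle drawn with `<rect>`. Its stroke #0000ff means engrave at S337, F3986. After flipping Y the toolpath is (64.6521,81.4341) → (151.3451,81.4341) → (151.3451,31.7150) → (64.6521,31.7150) → (64.6521,81.4341), returning to the start.

Shape 3 is a regular polygon drawn with `<path>`. Its stroke #ff8800 means cut at S867, F1704. After flipping Y the toolpath is (86.7978,89.2533) → (55.7566,61.5869) → (19.8520,82.5594) → (28.7029,123.1876) → (70.0777,127.3247) → (86.7978,89.2533), returning to the start.

Shape 4 is a cubic bezier drawn with `<path>`. Its stroke #ff8800 means cut at S867, F1704. After flipping Y the toolpath is (58.8752,13.6713) → (84.6865,19.3600) → (137.5079,16.7495) → (155.2585,21.9193).

Shape 5 is a quadratic bezier drawn with `<path>`. Its stroke #ff8800 means cut at S867, F1704. After flipping Y the toolpath is (175.9558,30.3643) → (176.4441,53.7704) → (170.4758,87.8016) → (158.0508,132.4579).

Shape 6 is a rectangle drawn with `<path>`. Its stroke #0000ff means engrave at S337, F3986. After flipping Y the toolpath is (75.4737,80.1274) → (109.5081,80.1274) → (109.5081,8.3229) → (75.4737,8.3229) → (75.4737,80.1274), returning to the start.

Shape 7 is a rectangle drawn with `<polygon>`. Its stroke #0000ff means engrave at S337, F3986. After flipping Y the toolpath is (17.7218,104.5673) → (97.8209,104.5673) → (97.8209,29.8004) → (17.7218,29.8004) → (17.7218,104.5673), returning to the start.

; LightBurn 1.4.05
; GRBL device profile, absolute coords
G21
G90
G0 X168.3372 Y8.3629
M3 S337
G1 X157.3944 Y111.4151 F3986
G1 X200.1217 Y30.5951
G1 X14.3323 Y78.3907
G1 X111.1577 Y71.5470
G1 X168.3372 Y8.3629
M5
G0 X64.6521 Y81.4341
M3 S337
G1 X151.3451 Y81.4341 F3986
G1 X151.3451 Y31.7150
G1 X64.6521 Y31.7150
G1 X64.6521 Y81.4341
M5
G0 X86.7978 Y89.2533
M3 S867
G1 X55.7566 Y61.5869 F1704
G1 X19.8520 Y82.5594
G1 X28.7029 Y123.1876
G1 X70.0777 Y127.3247
G1 X86.7978 Y89.2533
M5
G0 X58.8752 Y13.6713
M3 S867
G1 X84.6865 Y19.3600 F1704
G1 X137.5079 Y16.7495
G1 X155.2585 Y21.9193
M5
G0 X175.9558 Y30.3643
M3 S867
G1 X176.4441 Y53.7704 F1704
G1 X170.4758 Y87.8016
G1 X158.0508 Y132.4579
M5
G0 X75.4737 Y80.1274
M3 S337
G1 X109.5081 Y80.1274 F3986
G1 X109.5081 Y8.3229
G1 X75.4737 Y8.3229
G1 X75.4737 Y80.1274
M5
G0 X17.7218 Y104.5673
M3 S337
G1 X97.8209 Y104.5673 F3986
G1 X97.8209 Y29.8004
G1 X17.7218 Y29.8004
G1 X17.7218 Y104.5673
M5
G0 X0.0000 Y0.0000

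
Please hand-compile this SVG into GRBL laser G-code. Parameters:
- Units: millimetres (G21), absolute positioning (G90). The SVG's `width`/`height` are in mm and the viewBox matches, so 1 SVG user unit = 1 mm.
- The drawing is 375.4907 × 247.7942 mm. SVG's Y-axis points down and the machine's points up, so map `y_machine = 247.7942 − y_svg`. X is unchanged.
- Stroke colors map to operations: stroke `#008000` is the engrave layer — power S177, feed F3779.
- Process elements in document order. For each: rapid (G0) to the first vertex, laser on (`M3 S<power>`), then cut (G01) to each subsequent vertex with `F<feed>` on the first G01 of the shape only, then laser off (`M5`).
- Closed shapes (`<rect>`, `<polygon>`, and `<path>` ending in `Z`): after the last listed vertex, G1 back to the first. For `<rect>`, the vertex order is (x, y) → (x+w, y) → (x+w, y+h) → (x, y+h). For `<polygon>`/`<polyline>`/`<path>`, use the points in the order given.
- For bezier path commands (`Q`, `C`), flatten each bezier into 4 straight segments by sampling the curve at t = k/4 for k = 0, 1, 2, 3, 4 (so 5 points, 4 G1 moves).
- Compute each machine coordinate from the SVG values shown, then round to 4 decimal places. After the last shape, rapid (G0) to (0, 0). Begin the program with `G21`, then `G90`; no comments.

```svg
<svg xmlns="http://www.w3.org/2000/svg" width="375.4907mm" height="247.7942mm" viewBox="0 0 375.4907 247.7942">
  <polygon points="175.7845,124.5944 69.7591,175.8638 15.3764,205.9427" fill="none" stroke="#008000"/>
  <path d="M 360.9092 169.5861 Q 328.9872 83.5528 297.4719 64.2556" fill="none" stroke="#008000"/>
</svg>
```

G21
G90
G0 X175.7845 Y123.1998
M3 S177
G01 X69.7591 Y71.9304 F3779
G01 X15.3764 Y41.8515
G01 X175.7845 Y123.1998
M5
G0 X360.9092 Y78.2081
M3 S177
G01 X344.9736 Y117.0537 F3779
G01 X329.0889 Y147.5574
G01 X313.2550 Y169.7190
G01 X297.4719 Y183.5386
M5
G0 X0.0000 Y0.0000

viewBox `0 0 375.4907 247.7942` with mm width/height → 1 unit = 1 mm. Flip: y_m = 247.7942 − y_svg.

**Shape 1** — `<polygon>` closed polygon, stroke `#008000` → engrave (S177, F3779). Machine vertices: (175.7845,123.1998) → (69.7591,71.9304) → (15.3764,41.8515) → (175.7845,123.1998). Closed: final G1 returns to the first vertex.

**Shape 2** — `<path>` quadratic bezier, stroke `#008000` → engrave (S177, F3779). Control points (SVG): P0=(360.9092,169.5861), P1=(328.9872,83.5528), P2=(297.4719,64.2556); sampled at t=k/4. Machine vertices: (360.9092,78.2081) → (344.9736,117.0537) → (329.0889,147.5574) → (313.2550,169.7190) → (297.4719,183.5386). Open path.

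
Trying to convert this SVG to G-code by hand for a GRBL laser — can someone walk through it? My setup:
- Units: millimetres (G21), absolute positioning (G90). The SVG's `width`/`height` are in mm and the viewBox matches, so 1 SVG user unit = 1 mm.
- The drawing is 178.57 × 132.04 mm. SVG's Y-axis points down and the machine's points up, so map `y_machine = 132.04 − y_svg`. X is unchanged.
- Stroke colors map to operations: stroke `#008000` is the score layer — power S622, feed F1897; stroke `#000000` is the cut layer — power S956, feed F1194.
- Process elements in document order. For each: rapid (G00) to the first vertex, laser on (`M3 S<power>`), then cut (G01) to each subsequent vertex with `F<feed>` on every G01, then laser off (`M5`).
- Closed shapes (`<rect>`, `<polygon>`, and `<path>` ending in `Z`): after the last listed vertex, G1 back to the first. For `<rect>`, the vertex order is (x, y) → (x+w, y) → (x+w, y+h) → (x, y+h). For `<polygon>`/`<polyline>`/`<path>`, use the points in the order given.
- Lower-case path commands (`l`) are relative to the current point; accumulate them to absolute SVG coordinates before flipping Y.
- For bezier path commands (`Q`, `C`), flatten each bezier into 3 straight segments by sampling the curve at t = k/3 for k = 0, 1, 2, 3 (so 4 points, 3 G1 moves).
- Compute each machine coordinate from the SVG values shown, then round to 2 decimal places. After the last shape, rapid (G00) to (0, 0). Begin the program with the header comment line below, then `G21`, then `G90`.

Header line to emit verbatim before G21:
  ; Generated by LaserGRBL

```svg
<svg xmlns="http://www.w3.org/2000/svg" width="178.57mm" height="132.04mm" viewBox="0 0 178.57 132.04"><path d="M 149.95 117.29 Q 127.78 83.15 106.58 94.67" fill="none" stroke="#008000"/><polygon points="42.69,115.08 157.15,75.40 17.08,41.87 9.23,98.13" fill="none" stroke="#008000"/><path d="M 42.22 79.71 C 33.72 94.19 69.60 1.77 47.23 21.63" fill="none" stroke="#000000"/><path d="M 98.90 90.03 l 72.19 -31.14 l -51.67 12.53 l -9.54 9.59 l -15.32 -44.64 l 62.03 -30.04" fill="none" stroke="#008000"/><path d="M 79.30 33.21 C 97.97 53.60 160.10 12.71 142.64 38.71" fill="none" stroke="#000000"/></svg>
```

viewBox `0 0 178.57 132.04` with mm width/height → 1 unit = 1 mm. Flip: y_m = 132.04 − y_svg.

**Shape 1** — `<path>` quadratic bezier, stroke `#008000` → score (S622, F1897). Control points (SVG): P0=(149.95,117.29), P1=(127.78,83.15), P2=(106.58,94.67); sampled at t=k/3. Machine vertices: (149.95,14.75) → (135.28,32.44) → (120.82,39.98) → (106.58,37.37). Open path.

**Shape 2** — `<polygon>` closed polygon, stroke `#008000` → score (S622, F1897). Machine vertices: (42.69,16.96) → (157.15,56.64) → (17.08,90.17) → (9.23,33.91) → (42.69,16.96). Closed: final G1 returns to the first vertex.

**Shape 3** — `<path>` cubic bezier, stroke `#000000` → cut (S956, F1194). Control points (SVG): P0=(42.22,79.71), P1=(33.72,94.19), P2=(69.60,1.77), P3=(47.23,21.63); sampled at t=k/3. Machine vertices: (42.22,52.33) → (44.71,65.37) → (53.98,100.96) → (47.23,110.41). Open path.

**Shape 4** — `<path>` open polyline, stroke `#008000` → score (S622, F1897). Machine vertices: (98.90,42.01) → (171.09,73.15) → (119.42,60.62) → (109.88,51.03) → (94.56,95.67) → (156.59,125.71). Open path.

**Shape 5** — `<path>` cubic bezier, stroke `#000000` → cut (S956, F1194). Control points (SVG): P0=(79.30,33.21), P1=(97.97,53.60), P2=(160.10,12.71), P3=(142.64,38.71); sampled at t=k/3. Machine vertices: (79.30,98.83) → (107.90,94.12) → (138.13,101.78) → (142.64,93.33). Open path.

; Generated by LaserGRBL
G21
G90
G00 X149.95 Y14.75
M3 S622
G01 X135.28 Y32.44 F1897
G01 X120.82 Y39.98 F1897
G01 X106.58 Y37.37 F1897
M5
G00 X42.69 Y16.96
M3 S622
G01 X157.15 Y56.64 F1897
G01 X17.08 Y90.17 F1897
G01 X9.23 Y33.91 F1897
G01 X42.69 Y16.96 F1897
M5
G00 X42.22 Y52.33
M3 S956
G01 X44.71 Y65.37 F1194
G01 X53.98 Y100.96 F1194
G01 X47.23 Y110.41 F1194
M5
G00 X98.90 Y42.01
M3 S622
G01 X171.09 Y73.15 F1897
G01 X119.42 Y60.62 F1897
G01 X109.88 Y51.03 F1897
G01 X94.56 Y95.67 F1897
G01 X156.59 Y125.71 F1897
M5
G00 X79.30 Y98.83
M3 S956
G01 X107.90 Y94.12 F1194
G01 X138.13 Y101.78 F1194
G01 X142.64 Y93.33 F1194
M5
G00 X0.00 Y0.00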